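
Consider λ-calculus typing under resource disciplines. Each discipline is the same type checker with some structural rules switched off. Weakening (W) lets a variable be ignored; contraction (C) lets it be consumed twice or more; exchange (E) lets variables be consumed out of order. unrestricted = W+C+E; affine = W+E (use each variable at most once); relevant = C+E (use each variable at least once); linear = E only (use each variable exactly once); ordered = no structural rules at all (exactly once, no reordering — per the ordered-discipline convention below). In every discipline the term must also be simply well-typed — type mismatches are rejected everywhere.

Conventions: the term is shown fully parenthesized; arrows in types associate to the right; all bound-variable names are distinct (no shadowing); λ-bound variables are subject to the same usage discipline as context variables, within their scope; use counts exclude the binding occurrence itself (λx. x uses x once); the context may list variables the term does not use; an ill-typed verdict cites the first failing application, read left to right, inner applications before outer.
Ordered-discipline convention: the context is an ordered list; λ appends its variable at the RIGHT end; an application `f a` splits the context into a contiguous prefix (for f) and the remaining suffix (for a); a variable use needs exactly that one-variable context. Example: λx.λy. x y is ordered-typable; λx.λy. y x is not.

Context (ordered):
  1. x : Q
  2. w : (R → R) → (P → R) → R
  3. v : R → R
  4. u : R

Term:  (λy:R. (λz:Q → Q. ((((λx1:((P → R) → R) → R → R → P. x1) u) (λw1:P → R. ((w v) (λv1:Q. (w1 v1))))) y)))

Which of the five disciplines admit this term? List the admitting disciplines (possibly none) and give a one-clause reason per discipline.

admitting disciplines: none
counts: x=0, w=1, v=1, u=1, y (bound)=1, z (bound)=0, x1 (bound)=1, w1 (bound)=1, v1 (bound)=1
left-to-right use order: x1, u, w, v, w1, v1, y
typing: ill-typed: a function awaiting ((P → R) → R) → R → R → P gets R
ordered ✗ (not simply typable)
linear ✗ (fails simple typing)
affine ✗ (a type mismatch blocks all five)
relevant ✗ (the type mismatch rejects it)
unrestricted ✗ (not simply typable)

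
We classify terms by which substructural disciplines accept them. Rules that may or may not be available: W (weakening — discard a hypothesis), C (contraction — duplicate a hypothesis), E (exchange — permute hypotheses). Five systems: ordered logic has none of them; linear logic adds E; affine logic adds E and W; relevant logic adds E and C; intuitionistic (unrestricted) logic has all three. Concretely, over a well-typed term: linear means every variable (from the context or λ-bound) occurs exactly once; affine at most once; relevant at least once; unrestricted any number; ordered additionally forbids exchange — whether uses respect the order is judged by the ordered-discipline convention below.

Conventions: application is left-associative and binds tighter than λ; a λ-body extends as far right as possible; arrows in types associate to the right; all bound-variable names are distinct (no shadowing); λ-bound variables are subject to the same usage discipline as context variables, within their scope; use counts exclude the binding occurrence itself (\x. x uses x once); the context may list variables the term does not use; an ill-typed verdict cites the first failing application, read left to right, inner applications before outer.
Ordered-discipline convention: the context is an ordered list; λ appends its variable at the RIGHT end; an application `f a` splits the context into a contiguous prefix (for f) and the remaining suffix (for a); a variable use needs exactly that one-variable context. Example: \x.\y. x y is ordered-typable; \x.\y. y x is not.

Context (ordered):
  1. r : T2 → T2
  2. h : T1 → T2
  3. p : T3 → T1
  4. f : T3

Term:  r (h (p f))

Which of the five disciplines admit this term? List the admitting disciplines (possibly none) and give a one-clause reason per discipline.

admitted by: ordered, linear, affine, relevant, unrestricted
counts: r: 1×; h: 1×; p: 1×; f: 1×
order of uses: r, h, p, f
typing: well-typed — term : T2
ordered: ✓, r, h, p, f once each; derivable with no W/C/E
linear: ✓, r, h, p, f: one use apiece
affine: ✓, r, h, p, f: no repeats, contraction unneeded
relevant: ✓, every one of r, h, p, f appears
unrestricted: ✓, type-checks (T2) and nothing is barred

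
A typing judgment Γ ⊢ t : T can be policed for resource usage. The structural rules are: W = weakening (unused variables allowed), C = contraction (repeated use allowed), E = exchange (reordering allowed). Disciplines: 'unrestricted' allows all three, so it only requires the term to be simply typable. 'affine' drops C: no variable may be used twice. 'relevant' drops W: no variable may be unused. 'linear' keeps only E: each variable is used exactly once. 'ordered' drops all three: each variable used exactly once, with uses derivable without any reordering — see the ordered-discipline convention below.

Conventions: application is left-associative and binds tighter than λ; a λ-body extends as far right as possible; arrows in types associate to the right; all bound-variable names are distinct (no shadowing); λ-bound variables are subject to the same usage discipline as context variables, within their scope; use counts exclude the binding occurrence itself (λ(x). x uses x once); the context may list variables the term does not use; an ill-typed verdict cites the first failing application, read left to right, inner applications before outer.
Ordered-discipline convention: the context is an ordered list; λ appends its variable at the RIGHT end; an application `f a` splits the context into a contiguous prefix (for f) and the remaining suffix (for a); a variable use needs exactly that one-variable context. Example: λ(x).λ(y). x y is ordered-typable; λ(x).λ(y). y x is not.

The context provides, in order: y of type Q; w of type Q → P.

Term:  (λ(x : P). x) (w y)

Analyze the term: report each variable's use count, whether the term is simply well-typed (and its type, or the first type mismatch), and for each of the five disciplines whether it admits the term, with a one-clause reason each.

usage: y: 1×; w: 1×; x [bound]: 1×
use order (left to right): x, w, y
typing: the term checks, with type P
ordered: ✗, no contiguous prefix/suffix split fits x, w, y
linear: ✓, each of y, w, x used exactly once
affine: ✓, at most one use each (y, w, x)
relevant: ✓, y, w, x: all used, weakening unneeded
unrestricted: ✓, well-typed at P; no restrictions here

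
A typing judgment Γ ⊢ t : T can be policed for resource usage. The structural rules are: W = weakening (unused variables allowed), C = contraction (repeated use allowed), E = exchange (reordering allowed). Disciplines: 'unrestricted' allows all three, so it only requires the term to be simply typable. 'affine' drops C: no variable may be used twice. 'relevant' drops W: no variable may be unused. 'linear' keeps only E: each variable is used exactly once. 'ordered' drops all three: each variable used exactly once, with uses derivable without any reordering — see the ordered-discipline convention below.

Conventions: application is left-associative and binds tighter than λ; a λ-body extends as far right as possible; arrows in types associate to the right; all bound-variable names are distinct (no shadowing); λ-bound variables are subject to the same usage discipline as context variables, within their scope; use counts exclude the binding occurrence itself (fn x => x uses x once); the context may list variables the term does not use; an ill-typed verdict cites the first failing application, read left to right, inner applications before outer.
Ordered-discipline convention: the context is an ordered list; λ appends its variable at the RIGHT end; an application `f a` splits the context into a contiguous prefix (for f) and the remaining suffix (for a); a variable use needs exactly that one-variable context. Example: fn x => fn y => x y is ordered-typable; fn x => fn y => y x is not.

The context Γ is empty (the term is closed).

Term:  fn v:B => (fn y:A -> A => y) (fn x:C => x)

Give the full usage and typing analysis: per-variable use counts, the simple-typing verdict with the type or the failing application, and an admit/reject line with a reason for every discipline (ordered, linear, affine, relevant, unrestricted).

use counts: v [bound]: 0, y [bound]: 1, x [bound]: 1
order of uses: y, x
typing: ill-typed: argument of type C -> C where A -> A is required
ordered ✗ (a type mismatch blocks all five)
linear ✗ (the type mismatch rejects it)
affine ✗ (not simply typable)
relevant ✗ (fails simple typing)
unrestricted ✗ (a type mismatch blocks all five)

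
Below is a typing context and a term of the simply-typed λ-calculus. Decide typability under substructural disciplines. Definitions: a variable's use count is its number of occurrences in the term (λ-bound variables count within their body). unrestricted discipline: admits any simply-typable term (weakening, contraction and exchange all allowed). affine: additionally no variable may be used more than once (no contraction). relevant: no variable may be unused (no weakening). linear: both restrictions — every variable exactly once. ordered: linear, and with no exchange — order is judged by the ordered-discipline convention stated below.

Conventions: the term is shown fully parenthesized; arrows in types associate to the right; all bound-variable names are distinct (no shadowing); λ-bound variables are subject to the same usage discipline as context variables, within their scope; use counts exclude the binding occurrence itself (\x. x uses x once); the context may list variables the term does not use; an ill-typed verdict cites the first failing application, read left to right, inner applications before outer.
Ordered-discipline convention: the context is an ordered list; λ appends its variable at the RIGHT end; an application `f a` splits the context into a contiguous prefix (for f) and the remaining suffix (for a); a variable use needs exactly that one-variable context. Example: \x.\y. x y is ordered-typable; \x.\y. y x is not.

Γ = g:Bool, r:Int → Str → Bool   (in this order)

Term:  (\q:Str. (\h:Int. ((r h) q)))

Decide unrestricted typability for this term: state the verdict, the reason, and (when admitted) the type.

yes — typability at Str → Int → Bool is all that's needed; term : Str → Int → Bool
use counts: g: 0, r: 1, q (bound): 1, h (bound): 1
uses in reading order: r, h, q
typing: well-typed — term : Str → Int → Bool
across the five disciplines: ordered ✗; linear ✗; affine ✓; relevant ✗; unrestricted ✓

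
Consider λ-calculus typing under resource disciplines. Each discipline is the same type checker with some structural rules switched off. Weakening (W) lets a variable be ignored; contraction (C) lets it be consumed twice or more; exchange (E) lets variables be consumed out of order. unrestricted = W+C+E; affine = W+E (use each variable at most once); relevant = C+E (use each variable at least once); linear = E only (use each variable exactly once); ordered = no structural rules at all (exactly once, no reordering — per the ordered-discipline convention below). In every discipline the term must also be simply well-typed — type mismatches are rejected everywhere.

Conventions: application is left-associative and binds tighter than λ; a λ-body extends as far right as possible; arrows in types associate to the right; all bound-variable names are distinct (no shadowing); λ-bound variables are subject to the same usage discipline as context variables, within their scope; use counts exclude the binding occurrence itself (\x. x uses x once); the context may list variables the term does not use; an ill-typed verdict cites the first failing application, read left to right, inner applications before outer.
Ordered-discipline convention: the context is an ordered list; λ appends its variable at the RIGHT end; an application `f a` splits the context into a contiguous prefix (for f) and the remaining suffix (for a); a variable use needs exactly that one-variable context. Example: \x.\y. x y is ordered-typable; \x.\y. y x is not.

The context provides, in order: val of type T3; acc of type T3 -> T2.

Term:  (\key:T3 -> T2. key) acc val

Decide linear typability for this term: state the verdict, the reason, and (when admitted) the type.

yes — single use per variable (val, acc, key); term : T2
variable uses: val: 1, acc: 1, key (bound): 1
left-to-right use order: key, acc, val
typing: ✓ — T2
across the five disciplines: ordered ✗, linear ✓, affine ✓, relevant ✓, unrestricted ✓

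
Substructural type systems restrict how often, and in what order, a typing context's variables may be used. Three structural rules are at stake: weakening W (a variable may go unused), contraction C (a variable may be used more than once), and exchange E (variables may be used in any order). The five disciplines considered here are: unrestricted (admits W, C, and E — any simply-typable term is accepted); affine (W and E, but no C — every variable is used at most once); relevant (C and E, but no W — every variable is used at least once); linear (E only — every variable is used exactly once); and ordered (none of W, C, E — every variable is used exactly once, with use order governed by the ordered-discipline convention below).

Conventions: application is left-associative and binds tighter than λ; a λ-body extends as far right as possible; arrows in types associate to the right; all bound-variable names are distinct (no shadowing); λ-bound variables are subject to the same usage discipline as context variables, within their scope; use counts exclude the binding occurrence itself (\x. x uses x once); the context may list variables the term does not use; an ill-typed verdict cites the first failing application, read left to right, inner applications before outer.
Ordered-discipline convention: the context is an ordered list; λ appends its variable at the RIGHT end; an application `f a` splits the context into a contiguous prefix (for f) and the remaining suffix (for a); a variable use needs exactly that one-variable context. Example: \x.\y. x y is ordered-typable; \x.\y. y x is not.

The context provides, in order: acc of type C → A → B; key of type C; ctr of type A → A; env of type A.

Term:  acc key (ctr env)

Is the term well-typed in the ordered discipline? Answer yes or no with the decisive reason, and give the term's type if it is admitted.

yes — single-use (acc, key, ctr, env), ordered derivation ok; term : B
variable uses: acc ×1; key ×1; ctr ×1; env ×1
use order (left to right): acc, key, ctr, env
typing: well-typed — term : B
per-discipline verdicts: ordered ✓ · linear ✓ · affine ✓ · relevant ✓ · unrestricted ✓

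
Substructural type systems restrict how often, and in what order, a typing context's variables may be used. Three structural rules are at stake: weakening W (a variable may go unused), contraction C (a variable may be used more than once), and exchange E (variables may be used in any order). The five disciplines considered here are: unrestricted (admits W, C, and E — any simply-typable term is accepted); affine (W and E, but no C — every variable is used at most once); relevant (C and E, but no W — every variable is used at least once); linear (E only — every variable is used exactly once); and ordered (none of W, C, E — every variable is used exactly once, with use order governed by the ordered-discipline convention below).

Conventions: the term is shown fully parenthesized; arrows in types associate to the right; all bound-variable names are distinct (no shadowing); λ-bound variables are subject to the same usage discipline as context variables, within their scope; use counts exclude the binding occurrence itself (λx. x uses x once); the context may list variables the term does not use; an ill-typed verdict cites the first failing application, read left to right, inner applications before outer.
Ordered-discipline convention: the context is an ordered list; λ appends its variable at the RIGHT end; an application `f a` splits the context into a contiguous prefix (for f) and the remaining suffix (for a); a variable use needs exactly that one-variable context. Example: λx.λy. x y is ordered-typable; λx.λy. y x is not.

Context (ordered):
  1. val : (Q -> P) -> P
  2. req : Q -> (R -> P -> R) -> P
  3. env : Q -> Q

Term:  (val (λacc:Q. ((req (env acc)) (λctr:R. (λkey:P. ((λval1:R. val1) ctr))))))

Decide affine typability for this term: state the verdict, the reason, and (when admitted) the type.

yes — none of val, req, env, acc, ctr, key, val1 used more than once; term : P
use counts: val: 1×, req: 1×, env: 1×, acc [bound]: 1×, ctr [bound]: 1×, key [bound]: 0×, val1 [bound]: 1×
left-to-right use order: val, req, env, acc, val1, ctr
typing: well-typed — term : P
across the five disciplines: ordered ✗ | linear ✗ | affine ✓ | relevant ✗ | unrestricted ✓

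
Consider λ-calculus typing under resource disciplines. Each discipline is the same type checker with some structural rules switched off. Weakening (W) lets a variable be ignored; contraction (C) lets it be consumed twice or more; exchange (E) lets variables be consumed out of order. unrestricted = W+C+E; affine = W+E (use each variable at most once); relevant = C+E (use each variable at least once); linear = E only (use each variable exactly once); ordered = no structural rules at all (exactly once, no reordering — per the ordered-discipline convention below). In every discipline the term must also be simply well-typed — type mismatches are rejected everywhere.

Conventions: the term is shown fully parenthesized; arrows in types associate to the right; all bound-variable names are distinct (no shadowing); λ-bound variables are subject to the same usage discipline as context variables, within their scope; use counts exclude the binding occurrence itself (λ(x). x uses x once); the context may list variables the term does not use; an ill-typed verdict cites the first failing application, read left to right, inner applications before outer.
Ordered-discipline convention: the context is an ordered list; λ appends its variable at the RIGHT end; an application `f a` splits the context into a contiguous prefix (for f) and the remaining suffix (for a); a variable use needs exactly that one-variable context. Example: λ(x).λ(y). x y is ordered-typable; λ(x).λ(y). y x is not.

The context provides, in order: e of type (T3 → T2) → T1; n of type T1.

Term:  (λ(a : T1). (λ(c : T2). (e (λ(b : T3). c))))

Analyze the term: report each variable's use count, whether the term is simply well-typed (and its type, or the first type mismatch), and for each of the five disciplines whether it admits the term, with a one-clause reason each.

usage: e: 1, n: 0, a [bound]: 0, c [bound]: 1, b [bound]: 0
uses in reading order: e, c
typing: well-typed at T1 → T2 → T1
ordered: ✗ — unused: n, a, b — weakening required
linear: ✗ — unused: n, a, b — weakening required
affine: ✓ — e, n, a, c, b: no repeats, contraction unneeded
relevant: ✗ — unused: n, a, b — weakening required
unrestricted: ✓ — well-typed at T1 → T2 → T1; no restrictions here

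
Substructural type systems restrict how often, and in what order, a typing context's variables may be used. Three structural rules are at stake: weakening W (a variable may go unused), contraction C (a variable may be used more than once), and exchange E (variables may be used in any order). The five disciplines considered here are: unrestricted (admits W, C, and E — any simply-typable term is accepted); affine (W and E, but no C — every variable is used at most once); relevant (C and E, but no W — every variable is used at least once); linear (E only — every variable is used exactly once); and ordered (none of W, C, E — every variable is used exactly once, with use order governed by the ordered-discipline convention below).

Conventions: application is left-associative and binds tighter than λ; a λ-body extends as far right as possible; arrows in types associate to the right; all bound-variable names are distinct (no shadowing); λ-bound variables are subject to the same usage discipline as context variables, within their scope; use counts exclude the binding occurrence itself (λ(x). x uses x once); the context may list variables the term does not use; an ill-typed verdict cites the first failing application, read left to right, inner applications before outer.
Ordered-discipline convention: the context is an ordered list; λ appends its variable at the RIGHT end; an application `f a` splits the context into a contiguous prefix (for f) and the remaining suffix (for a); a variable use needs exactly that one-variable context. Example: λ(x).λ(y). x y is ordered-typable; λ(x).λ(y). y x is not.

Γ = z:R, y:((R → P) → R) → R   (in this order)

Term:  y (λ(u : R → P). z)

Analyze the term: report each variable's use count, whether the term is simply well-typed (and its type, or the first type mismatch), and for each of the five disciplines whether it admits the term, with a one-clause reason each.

use counts: z=1; y=1; u [bound]=0
left-to-right use order: y, z
typing: well-typed at R
ordered: ✗ — unused: u — weakening required
linear: ✗ — unused: u — weakening required
affine: ✓ — at most one use each (z, y, u)
relevant: ✗ — unused: u — weakening required
unrestricted: ✓ — well-typed at R; no restrictions here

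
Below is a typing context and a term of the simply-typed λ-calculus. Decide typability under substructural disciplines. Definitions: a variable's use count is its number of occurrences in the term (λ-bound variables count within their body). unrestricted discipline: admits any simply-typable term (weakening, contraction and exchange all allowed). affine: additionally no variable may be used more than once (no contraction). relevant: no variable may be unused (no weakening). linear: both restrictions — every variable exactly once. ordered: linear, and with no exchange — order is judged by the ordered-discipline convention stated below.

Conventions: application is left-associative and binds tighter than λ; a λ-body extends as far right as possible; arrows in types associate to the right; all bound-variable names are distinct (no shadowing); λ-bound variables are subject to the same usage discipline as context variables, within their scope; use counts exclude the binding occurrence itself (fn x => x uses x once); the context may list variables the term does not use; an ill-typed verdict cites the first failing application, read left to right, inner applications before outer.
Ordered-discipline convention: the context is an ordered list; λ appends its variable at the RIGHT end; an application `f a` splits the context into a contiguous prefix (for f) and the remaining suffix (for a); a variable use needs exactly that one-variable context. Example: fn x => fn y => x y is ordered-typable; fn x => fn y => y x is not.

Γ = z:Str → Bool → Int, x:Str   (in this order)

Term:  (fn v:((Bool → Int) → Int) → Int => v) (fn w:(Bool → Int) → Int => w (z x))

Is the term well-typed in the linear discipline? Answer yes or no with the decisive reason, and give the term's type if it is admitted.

yes — z, x, v, w: one use apiece; term : ((Bool → Int) → Int) → Int
use counts: z=1; x=1; v [bound]=1; w [bound]=1
left-to-right use order: v, w, z, x
typing: well-typed — term : ((Bool → Int) → Int) → Int
all disciplines: ordered ✗; linear ✓; affine ✓; relevant ✓; unrestricted ✓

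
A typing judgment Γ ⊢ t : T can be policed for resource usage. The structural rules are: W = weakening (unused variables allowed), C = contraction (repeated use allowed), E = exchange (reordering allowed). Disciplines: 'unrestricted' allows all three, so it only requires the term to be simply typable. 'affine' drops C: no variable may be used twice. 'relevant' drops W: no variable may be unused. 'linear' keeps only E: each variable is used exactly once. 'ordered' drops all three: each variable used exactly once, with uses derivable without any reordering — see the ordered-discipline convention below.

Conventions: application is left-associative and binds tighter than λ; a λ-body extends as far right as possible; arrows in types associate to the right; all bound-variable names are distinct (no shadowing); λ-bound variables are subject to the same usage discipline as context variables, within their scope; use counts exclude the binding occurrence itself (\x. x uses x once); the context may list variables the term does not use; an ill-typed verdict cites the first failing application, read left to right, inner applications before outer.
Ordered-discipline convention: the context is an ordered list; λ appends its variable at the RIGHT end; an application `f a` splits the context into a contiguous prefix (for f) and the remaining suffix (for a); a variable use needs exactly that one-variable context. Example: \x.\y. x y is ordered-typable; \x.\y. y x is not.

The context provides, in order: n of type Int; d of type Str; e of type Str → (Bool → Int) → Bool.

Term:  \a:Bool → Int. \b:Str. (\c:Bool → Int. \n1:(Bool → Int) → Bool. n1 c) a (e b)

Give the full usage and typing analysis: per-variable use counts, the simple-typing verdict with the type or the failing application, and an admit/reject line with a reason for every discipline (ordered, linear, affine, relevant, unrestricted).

variable uses: n: 0, d: 0, e: 1, a [bound]: 1, b [bound]: 1, c [bound]: 1, n1 [bound]: 1
order of uses: n1, c, a, e, b
typing: the term checks, with type (Bool → Int) → Str → Bool
ordered: ✗, unused: n, d — weakening required
linear: ✗, unused: n, d — weakening required
affine: ✓, n, d, e, a, b, c, n1: no repeats, contraction unneeded
relevant: ✗, unused: n, d — weakening required
unrestricted: ✓, well-typed at (Bool → Int) → Str → Bool; no restrictions here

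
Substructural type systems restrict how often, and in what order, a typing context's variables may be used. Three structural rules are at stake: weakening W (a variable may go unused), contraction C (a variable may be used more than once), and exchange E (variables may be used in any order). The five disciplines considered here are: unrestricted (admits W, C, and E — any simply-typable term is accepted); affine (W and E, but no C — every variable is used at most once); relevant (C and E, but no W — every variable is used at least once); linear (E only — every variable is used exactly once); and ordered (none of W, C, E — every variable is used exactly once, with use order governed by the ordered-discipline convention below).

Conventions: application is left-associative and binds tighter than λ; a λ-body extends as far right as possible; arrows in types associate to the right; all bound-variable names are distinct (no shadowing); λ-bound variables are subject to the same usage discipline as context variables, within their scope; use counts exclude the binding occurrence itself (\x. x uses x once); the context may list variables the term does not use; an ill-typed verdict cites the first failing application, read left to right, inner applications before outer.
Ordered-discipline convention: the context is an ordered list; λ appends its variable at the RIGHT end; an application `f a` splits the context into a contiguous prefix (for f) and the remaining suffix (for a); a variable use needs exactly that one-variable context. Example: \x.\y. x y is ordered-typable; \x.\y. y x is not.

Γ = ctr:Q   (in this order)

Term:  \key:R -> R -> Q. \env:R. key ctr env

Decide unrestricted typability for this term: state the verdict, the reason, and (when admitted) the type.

no — not simply typable
use counts: ctr: 1; key (λ-bound): 1; env (λ-bound): 1
left-to-right use order: key, ctr, env
typing: ill-typed: argument of type Q where R is required
summary: ordered ✗ · linear ✗ · affine ✗ · relevant ✗ · unrestricted ✗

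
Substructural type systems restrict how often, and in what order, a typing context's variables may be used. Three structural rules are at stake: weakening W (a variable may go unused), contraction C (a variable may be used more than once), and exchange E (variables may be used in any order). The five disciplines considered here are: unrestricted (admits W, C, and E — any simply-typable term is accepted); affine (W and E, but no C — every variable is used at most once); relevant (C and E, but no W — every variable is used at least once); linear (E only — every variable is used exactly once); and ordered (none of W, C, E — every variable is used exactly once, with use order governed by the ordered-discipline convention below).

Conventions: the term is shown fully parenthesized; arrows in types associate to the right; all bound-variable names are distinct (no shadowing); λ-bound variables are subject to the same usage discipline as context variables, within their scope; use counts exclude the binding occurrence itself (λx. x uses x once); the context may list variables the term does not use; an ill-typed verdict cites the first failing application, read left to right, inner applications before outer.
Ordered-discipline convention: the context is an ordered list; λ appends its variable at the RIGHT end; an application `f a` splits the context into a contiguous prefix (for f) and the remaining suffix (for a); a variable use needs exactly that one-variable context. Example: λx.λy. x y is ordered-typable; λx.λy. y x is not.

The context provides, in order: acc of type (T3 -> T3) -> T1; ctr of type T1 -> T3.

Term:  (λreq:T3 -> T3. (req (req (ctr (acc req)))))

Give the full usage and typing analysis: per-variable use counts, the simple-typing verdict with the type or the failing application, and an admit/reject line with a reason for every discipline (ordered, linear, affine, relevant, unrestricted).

counts: acc: 1; ctr: 1; req [bound]: 3
use order (left to right): req, req, ctr, acc, req
typing: ✓ — (T3 -> T3) -> T3
ordered: ✗, needs contraction — req ×3
linear: ✗, needs contraction — req ×3
affine: ✗, needs contraction — req ×3
relevant: ✓, acc, ctr, req: all used, weakening unneeded
unrestricted: ✓, typability at (T3 -> T3) -> T3 is all that's needed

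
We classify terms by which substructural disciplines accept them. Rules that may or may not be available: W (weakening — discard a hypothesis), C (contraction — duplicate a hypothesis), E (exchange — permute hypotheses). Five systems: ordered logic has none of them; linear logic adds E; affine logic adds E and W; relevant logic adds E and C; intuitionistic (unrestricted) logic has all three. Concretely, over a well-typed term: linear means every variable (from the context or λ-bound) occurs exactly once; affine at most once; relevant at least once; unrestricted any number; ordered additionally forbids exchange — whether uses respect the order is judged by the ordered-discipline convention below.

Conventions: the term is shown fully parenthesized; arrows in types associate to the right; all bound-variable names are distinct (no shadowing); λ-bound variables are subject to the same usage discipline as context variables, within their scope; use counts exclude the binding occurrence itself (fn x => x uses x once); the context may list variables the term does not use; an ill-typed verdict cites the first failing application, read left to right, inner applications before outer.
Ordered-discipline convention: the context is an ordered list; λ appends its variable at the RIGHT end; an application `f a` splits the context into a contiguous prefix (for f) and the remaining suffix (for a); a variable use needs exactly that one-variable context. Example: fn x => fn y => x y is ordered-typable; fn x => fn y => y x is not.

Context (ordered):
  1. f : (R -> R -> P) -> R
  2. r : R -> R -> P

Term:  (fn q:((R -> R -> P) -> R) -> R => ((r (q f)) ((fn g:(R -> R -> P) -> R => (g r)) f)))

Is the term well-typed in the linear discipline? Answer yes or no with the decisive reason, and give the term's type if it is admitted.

no — uses contraction: f ×2, r ×2
usage: f: 2×, r: 2×, q (λ-bound): 1×, g (λ-bound): 1×
use order (left to right): r, q, f, g, r, f
typing: ✓ — (((R -> R -> P) -> R) -> R) -> P
across the five disciplines: ordered ✗ | linear ✗ | affine ✗ | relevant ✓ | unrestricted ✓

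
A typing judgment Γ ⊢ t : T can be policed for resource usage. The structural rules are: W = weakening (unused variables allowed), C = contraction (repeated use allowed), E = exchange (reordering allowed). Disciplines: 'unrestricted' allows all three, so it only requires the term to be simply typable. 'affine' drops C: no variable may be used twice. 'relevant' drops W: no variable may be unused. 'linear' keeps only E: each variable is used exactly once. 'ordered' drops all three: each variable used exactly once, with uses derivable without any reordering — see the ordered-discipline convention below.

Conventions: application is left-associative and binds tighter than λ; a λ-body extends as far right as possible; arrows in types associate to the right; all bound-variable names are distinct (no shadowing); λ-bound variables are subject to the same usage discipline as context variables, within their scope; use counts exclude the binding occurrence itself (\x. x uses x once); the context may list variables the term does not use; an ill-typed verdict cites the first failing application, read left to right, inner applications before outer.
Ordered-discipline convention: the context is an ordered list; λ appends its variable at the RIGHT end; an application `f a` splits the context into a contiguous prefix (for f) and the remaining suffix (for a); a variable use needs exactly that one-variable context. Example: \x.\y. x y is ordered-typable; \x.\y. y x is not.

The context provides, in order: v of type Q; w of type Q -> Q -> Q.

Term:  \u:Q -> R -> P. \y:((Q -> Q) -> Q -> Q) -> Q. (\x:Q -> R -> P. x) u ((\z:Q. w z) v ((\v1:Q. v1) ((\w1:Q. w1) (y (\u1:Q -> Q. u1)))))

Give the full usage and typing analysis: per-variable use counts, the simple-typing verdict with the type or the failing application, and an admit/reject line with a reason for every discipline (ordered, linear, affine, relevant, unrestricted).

counts: v: 1×, w: 1×, u (bound): 1×, y (bound): 1×, x (bound): 1×, z (bound): 1×, v1 (bound): 1×, w1 (bound): 1×, u1 (bound): 1×
uses in reading order: x, u, w, z, v, v1, w1, y, u1
typing: well-typed — term : (Q -> R -> P) -> (((Q -> Q) -> Q -> Q) -> Q) -> R -> P
ordered: ✗, use order x, u, w, z, v, v1, w1, y, u1 needs exchange
linear: ✓, single use per variable (v, w, u, y, x, z, v1, w1, u1)
affine: ✓, v, w, u, y, x, z, v1, w1, u1: no repeats, contraction unneeded
relevant: ✓, v, w, u, y, x, z, v1, w1, u1: all used, weakening unneeded
unrestricted: ✓, typability at (Q -> R -> P) -> (((Q -> Q) -> Q -> Q) -> Q) -> R -> P is all that's needed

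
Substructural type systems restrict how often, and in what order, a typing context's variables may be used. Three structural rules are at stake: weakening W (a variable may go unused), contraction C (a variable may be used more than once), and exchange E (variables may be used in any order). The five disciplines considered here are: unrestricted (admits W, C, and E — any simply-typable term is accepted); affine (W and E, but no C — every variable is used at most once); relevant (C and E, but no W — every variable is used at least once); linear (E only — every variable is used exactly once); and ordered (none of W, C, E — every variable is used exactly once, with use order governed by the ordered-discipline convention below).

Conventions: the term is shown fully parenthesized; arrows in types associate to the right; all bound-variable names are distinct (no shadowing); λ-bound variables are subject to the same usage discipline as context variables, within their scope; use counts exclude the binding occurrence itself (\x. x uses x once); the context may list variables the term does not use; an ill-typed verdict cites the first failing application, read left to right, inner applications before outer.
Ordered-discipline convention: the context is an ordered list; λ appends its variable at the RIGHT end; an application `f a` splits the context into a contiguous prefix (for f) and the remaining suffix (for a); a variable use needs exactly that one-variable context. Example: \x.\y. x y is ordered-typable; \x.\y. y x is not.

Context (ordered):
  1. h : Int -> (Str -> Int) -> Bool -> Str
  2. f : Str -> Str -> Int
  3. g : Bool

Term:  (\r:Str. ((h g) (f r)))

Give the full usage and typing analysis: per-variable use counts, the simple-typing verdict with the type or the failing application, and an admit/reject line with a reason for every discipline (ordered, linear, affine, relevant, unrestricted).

use counts: h ×1, f ×1, g ×1, r (λ-bound) ×1
left-to-right use order: h, g, f, r
typing: ill-typed: argument of type Bool where Int is required
ordered: ✗, a type mismatch blocks all five
linear: ✗, the type mismatch rejects it
affine: ✗, not simply typable
relevant: ✗, fails simple typing
unrestricted: ✗, a type mismatch blocks all five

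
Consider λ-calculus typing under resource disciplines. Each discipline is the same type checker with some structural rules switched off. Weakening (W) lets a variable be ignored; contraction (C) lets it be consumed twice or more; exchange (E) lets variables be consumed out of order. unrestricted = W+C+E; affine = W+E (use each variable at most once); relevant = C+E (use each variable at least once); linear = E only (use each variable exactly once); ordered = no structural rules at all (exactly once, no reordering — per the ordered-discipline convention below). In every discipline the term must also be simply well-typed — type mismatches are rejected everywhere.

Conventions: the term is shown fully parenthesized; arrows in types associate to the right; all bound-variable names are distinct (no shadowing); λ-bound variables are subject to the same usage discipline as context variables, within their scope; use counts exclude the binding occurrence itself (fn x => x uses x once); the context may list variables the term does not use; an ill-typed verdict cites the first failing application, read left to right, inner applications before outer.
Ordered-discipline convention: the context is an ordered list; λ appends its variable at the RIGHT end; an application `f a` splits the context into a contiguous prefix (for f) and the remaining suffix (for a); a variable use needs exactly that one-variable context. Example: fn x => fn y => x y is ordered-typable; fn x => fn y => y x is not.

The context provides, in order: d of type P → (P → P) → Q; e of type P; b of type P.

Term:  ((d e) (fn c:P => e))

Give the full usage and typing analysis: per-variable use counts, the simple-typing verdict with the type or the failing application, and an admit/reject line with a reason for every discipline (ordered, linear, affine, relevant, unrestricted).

usage: d: 1×; e: 2×; b: 0×; c [bound]: 0×
left-to-right use order: d, e, e
typing: well-typed at Q
ordered ✗ (e ×2 used more than once (contraction); b, c never used (weakening))
linear ✗ (e ×2 used more than once (contraction); b, c never used (weakening))
affine ✗ (e ×2 used more than once (contraction))
relevant ✗ (b, c never used (weakening))
unrestricted ✓ (typability at Q is all that's needed)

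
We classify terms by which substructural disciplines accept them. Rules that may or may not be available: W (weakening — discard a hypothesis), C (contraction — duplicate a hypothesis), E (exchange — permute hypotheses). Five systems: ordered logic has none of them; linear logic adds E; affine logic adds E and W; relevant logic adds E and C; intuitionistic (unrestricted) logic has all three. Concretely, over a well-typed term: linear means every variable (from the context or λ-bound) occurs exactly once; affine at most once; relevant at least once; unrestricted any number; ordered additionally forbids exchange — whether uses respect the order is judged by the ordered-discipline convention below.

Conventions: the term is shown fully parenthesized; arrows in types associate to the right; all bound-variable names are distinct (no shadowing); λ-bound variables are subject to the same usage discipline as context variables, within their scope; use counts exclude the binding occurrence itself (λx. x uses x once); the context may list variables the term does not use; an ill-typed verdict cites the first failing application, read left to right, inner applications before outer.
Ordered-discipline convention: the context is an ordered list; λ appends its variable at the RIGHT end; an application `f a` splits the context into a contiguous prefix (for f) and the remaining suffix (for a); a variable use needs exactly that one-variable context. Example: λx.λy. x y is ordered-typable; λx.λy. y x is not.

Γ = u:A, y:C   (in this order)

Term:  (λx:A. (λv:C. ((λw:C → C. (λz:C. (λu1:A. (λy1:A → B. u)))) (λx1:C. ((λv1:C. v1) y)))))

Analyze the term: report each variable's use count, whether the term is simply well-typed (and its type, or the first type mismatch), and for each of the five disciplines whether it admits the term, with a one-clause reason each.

counts: u: 1, y: 1, x [bound]: 0, v [bound]: 0, w [bound]: 0, z [bound]: 0, u1 [bound]: 0, y1 [bound]: 0, x1 [bound]: 0, v1 [bound]: 1
order of uses: u, v1, y
typing: ✓ — A → C → C → A → (A → B) → A
ordered ✗ (x, v, w, z, u1, y1, x1 left unused)
linear ✗ (x, v, w, z, u1, y1, x1 left unused)
affine ✓ (u, y, x, v, w, z, u1, y1, x1, v1: no repeats, contraction unneeded)
relevant ✗ (x, v, w, z, u1, y1, x1 left unused)
unrestricted ✓ (typability at A → C → C → A → (A → B) → A is all that's needed)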